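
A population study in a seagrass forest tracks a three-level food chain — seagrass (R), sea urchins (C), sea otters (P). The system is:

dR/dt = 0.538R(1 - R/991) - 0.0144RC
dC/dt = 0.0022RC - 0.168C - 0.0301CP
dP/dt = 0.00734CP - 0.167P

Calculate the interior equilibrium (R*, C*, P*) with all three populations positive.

From dP/dt = 0: 0.00734C* = 0.167, so C* = 22.8.
From dR/dt = 0: 0.538(1 - R*/991) = 0.0144·22.8, giving R* = 991·(1 - 0.609) = 388.
From dC/dt = 0: 0.0022·388 - 0.168 = 0.0301P*, so P* = 0.685/0.0301 = 22.7.

R* ≈ 388, C* ≈ 22.8, P* ≈ 22.7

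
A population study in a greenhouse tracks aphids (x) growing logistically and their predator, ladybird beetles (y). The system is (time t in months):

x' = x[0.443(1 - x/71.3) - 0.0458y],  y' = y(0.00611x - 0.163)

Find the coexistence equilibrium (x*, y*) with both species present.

From dy/dt = 0 with y > 0: 0.00611x* = 0.163, so x* = 26.7.
Substitute into dx/dt = 0: 0.443(1 - 26.7/71.3) = 0.0458y*.
The bracket is 0.626, giving y* = 0.277/0.0458 = 6.05.

x* ≈ 26.7, y* ≈ 6.05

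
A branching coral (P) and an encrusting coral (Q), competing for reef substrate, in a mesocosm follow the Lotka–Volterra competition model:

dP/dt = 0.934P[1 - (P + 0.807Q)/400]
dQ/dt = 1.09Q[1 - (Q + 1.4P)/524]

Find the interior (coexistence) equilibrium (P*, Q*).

Setting both brackets to zero gives the nullclines P + 0.807Q = 400 and 1.4P + Q = 524.
Substituting Q = 524 - 1.4P into the first: P(1 - 0.807·1.4) = 400 - 0.807·524.
So P* = -22.9/-0.13 = 176, and then Q* = 524 - 1.4·176 = 277.

P* ≈ 176, Q* ≈ 277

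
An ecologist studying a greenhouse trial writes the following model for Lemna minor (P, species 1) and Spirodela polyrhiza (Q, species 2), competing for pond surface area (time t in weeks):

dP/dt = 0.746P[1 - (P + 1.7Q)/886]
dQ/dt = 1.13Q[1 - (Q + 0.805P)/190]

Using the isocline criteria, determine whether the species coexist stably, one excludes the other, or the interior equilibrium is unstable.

species 1 excludes species 2

Compare the nullcline intercepts: K1/α12 = 886/1.7 = 521 > K2 = 190; K2/α21 = 190/0.805 = 236 < K1 = 886.
Since the inequalities point opposite ways, species 1 can invade but species 2 cannot.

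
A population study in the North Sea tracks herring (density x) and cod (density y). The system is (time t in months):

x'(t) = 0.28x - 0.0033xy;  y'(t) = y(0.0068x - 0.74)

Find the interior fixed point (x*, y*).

Set dy/dt = 0 with y > 0: 0.0068x - 0.74 = 0, so x* = 0.74/0.0068 = 109.
Set dx/dt = 0 with x > 0: 0.28 - 0.0033y = 0, so y* = 0.28/0.0033 = 84.8.

x* ≈ 109, y* ≈ 84.8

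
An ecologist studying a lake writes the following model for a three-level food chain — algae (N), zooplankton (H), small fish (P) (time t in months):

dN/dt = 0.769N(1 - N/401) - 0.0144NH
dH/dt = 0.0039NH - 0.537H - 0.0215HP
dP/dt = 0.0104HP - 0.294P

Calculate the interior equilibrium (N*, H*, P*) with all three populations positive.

From dP/dt = 0: 0.0104H* = 0.294, so H* = 28.3.
From dN/dt = 0: 0.769(1 - N*/401) = 0.0144·28.3, giving N* = 401·(1 - 0.529) = 189.
From dH/dt = 0: 0.0039·189 - 0.537 = 0.0215P*, so P* = 0.199/0.0215 = 9.26.

N* ≈ 189, H* ≈ 28.3, P* ≈ 9.26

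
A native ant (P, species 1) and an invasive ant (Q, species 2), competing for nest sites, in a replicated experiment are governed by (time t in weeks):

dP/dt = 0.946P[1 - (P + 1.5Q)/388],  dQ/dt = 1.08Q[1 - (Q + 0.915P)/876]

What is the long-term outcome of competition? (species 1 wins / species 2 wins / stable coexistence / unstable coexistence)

Compare the nullcline intercepts: K1/α12 = 388/1.5 = 259 < K2 = 876; K2/α21 = 876/0.915 = 957 > K1 = 388.
Since the inequalities point opposite ways, species 2 can invade but species 1 cannot.

species 2 excludes species 1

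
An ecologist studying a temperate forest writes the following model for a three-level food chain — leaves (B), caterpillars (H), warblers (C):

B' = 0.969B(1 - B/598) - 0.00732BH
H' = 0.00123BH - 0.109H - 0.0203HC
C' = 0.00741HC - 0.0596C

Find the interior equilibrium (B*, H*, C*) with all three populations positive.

B* ≈ 562, H* ≈ 8.04, C* ≈ 28.7

From dC/dt = 0: 0.00741H* = 0.0596, so H* = 8.04.
From dB/dt = 0: 0.969(1 - B*/598) = 0.00732·8.04, giving B* = 598·(1 - 0.0608) = 562.
From dH/dt = 0: 0.00123·562 - 0.109 = 0.0203C*, so C* = 0.582/0.0203 = 28.7.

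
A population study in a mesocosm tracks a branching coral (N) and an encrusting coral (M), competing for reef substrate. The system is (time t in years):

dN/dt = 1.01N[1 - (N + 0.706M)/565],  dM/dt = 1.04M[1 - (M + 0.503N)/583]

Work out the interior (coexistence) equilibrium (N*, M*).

Setting both brackets to zero gives the nullclines N + 0.706M = 565 and 0.503N + M = 583.
Substituting M = 583 - 0.503N into the first: N(1 - 0.706·0.503) = 565 - 0.706·583.
So N* = 153/0.645 = 238, and then M* = 583 - 0.503·238 = 463.

N* ≈ 238, M* ≈ 463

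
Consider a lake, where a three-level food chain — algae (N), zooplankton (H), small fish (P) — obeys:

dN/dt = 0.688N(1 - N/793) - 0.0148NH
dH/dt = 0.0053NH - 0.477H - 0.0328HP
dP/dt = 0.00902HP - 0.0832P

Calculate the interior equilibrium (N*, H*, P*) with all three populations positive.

From dP/dt = 0: 0.00902H* = 0.0832, so H* = 9.22.
From dN/dt = 0: 0.688(1 - N*/793) = 0.0148·9.22, giving N* = 793·(1 - 0.198) = 636.
From dH/dt = 0: 0.0053·636 - 0.477 = 0.0328P*, so P* = 2.89/0.0328 = 88.2.

N* ≈ 636, H* ≈ 9.22, P* ≈ 88.2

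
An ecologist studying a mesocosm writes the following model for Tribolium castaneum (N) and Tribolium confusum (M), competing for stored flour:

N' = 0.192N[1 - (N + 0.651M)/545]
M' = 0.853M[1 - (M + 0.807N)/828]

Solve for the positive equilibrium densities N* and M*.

Setting both brackets to zero gives the nullclines N + 0.651M = 545 and 0.807N + M = 828.
Substituting M = 828 - 0.807N into the first: N(1 - 0.651·0.807) = 545 - 0.651·828.
So N* = 5.97/0.475 = 12.6, and then M* = 828 - 0.807·12.6 = 818.

N* ≈ 12.6, M* ≈ 818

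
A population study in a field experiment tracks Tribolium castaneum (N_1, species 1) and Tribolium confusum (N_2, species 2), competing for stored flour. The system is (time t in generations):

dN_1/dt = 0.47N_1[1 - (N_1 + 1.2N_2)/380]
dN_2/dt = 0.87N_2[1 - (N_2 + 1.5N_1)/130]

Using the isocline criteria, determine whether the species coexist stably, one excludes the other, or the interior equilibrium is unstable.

Compare the nullcline intercepts: K1/α12 = 380/1.2 = 317 > K2 = 130; K2/α21 = 130/1.5 = 86.7 < K1 = 380.
Since the inequalities point opposite ways, species 1 can invade but species 2 cannot.

species 1 excludes species 2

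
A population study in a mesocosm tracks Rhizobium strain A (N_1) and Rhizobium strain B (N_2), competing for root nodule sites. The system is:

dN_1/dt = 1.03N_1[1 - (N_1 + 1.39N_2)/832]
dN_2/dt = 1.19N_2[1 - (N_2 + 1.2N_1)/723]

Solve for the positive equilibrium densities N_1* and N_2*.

N_1* ≈ 259, N_2* ≈ 412

Setting both brackets to zero gives the nullclines N_1 + 1.39N_2 = 832 and 1.2N_1 + N_2 = 723.
Substituting N_2 = 723 - 1.2N_1 into the first: N_1(1 - 1.39·1.2) = 832 - 1.39·723.
So N_1* = -173/-0.668 = 259, and then N_2* = 723 - 1.2·259 = 412.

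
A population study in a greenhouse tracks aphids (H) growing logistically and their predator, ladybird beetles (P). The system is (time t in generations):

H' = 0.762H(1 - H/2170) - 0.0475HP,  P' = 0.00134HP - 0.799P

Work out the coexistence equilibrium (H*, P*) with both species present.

H* ≈ 596, P* ≈ 11.6

From dP/dt = 0 with P > 0: 0.00134H* = 0.799, so H* = 596.
Substitute into dH/dt = 0: 0.762(1 - 596/2170) = 0.0475P*.
The bracket is 0.725, giving P* = 0.553/0.0475 = 11.6.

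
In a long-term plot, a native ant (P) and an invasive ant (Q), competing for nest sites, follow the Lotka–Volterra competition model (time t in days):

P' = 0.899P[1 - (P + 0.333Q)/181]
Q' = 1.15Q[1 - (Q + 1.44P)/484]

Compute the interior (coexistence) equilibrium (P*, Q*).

P* ≈ 38.1, Q* ≈ 429

Setting both brackets to zero gives the nullclines P + 0.333Q = 181 and 1.44P + Q = 484.
Substituting Q = 484 - 1.44P into the first: P(1 - 0.333·1.44) = 181 - 0.333·484.
So P* = 19.8/0.52 = 38.1, and then Q* = 484 - 1.44·38.1 = 429.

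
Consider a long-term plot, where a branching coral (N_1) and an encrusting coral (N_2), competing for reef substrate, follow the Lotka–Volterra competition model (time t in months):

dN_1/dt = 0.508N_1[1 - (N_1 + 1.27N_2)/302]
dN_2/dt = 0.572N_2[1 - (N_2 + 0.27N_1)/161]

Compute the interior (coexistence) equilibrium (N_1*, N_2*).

Setting both brackets to zero gives the nullclines N_1 + 1.27N_2 = 302 and 0.27N_1 + N_2 = 161.
Substituting N_2 = 161 - 0.27N_1 into the first: N_1(1 - 1.27·0.27) = 302 - 1.27·161.
So N_1* = 97.5/0.657 = 148, and then N_2* = 161 - 0.27·148 = 121.

N_1* ≈ 148, N_2* ≈ 121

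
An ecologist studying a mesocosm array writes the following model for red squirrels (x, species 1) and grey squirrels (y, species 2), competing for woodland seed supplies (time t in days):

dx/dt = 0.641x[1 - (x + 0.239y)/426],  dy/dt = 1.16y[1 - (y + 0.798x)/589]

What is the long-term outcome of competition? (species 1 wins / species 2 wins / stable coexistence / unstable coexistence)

stable coexistence

Compare the nullcline intercepts: K1/α12 = 426/0.239 = 1780 > K2 = 589; K2/α21 = 589/0.798 = 738 > K1 = 426.
Since both inequalities hold, each species can invade when rare, so the interior equilibrium is stable.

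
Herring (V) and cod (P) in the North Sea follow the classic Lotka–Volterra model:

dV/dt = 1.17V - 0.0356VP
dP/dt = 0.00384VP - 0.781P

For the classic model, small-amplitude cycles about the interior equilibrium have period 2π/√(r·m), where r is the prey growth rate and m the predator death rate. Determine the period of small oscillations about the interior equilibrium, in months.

Here r = 1.17 and m = 0.781, so r·m = 0.914.
ω = √0.914 = 0.956 per month, hence T = 2π/ω ≈ 6.57 months.

T ≈ 6.57 months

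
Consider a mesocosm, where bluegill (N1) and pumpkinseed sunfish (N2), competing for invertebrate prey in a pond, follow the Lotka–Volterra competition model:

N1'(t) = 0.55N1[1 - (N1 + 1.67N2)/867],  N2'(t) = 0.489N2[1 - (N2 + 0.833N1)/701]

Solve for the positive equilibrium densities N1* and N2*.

Setting both brackets to zero gives the nullclines N1 + 1.67N2 = 867 and 0.833N1 + N2 = 701.
Substituting N2 = 701 - 0.833N1 into the first: N1(1 - 1.67·0.833) = 867 - 1.67·701.
So N1* = -304/-0.391 = 776, and then N2* = 701 - 0.833·776 = 54.2.

N1* ≈ 776, N2* ≈ 54.2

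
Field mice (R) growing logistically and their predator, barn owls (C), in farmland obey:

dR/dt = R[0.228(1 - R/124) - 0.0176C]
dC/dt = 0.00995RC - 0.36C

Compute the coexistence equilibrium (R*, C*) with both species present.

R* ≈ 36.2, C* ≈ 9.17

From dC/dt = 0 with C > 0: 0.00995R* = 0.36, so R* = 36.2.
Substitute into dR/dt = 0: 0.228(1 - 36.2/124) = 0.0176C*.
The bracket is 0.708, giving C* = 0.161/0.0176 = 9.17.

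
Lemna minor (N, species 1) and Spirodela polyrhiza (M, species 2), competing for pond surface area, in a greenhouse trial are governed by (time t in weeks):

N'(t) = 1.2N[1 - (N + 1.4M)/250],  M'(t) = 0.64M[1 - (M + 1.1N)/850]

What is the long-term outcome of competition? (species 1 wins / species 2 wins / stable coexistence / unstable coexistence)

species 2 excludes species 1

Compare the nullcline intercepts: K1/α12 = 250/1.4 = 179 < K2 = 850; K2/α21 = 850/1.1 = 773 > K1 = 250.
Since the inequalities point opposite ways, species 2 can invade but species 1 cannot.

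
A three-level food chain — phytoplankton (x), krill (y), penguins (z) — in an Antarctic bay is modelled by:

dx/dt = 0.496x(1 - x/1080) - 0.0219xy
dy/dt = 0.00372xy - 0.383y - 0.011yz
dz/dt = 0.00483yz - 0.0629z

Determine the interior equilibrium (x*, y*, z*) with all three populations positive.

x* ≈ 459, y* ≈ 13, z* ≈ 120

From dz/dt = 0: 0.00483y* = 0.0629, so y* = 13.
From dx/dt = 0: 0.496(1 - x*/1080) = 0.0219·13, giving x* = 1080·(1 - 0.575) = 459.
From dy/dt = 0: 0.00372·459 - 0.383 = 0.011z*, so z* = 1.32/0.011 = 120.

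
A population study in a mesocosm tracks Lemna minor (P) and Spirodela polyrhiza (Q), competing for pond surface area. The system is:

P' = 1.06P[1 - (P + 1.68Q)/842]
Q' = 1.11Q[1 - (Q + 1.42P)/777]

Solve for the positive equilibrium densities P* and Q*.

Setting both brackets to zero gives the nullclines P + 1.68Q = 842 and 1.42P + Q = 777.
Substituting Q = 777 - 1.42P into the first: P(1 - 1.68·1.42) = 842 - 1.68·777.
So P* = -463/-1.39 = 334, and then Q* = 777 - 1.42·334 = 302.

P* ≈ 334, Q* ≈ 302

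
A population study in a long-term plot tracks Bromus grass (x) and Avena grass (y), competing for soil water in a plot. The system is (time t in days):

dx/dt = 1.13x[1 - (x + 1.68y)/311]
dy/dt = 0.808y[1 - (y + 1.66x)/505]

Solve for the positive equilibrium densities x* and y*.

Setting both brackets to zero gives the nullclines x + 1.68y = 311 and 1.66x + y = 505.
Substituting y = 505 - 1.66x into the first: x(1 - 1.68·1.66) = 311 - 1.68·505.
So x* = -537/-1.79 = 300, and then y* = 505 - 1.66·300 = 6.29.

x* ≈ 300, y* ≈ 6.29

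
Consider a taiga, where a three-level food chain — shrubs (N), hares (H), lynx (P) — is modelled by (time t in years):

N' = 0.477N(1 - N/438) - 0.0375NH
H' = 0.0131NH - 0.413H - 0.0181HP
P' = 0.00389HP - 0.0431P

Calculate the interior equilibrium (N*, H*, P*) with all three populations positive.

N* ≈ 56.5, H* ≈ 11.1, P* ≈ 18.1

From dP/dt = 0: 0.00389H* = 0.0431, so H* = 11.1.
From dN/dt = 0: 0.477(1 - N*/438) = 0.0375·11.1, giving N* = 438·(1 - 0.871) = 56.5.
From dH/dt = 0: 0.0131·56.5 - 0.413 = 0.0181P*, so P* = 0.327/0.0181 = 18.1.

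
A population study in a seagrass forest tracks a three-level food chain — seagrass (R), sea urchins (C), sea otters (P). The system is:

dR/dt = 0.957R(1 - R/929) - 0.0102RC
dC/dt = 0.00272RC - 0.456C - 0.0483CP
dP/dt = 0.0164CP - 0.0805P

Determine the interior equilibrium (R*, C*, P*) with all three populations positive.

From dP/dt = 0: 0.0164C* = 0.0805, so C* = 4.91.
From dR/dt = 0: 0.957(1 - R*/929) = 0.0102·4.91, giving R* = 929·(1 - 0.0523) = 880.
From dC/dt = 0: 0.00272·880 - 0.456 = 0.0483P*, so P* = 1.94/0.0483 = 40.1.

R* ≈ 880, C* ≈ 4.91, P* ≈ 40.1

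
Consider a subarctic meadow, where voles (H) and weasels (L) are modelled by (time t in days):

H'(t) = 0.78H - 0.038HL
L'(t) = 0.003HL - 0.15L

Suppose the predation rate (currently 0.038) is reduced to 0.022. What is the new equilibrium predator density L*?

L* ≈ 35.5

At the interior fixed point, setting dH/dt = 0 with H > 0 fixes L* = (prey growth rate)/(HL coefficient) — independent of the other coefficients.
With the change, L* = 0.78/0.022 = 35.5; it rises from 20.5.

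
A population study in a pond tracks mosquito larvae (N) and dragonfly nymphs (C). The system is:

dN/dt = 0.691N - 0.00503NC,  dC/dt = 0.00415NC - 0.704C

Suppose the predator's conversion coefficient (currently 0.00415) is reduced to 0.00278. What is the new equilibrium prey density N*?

At the interior fixed point, setting dC/dt = 0 with C > 0 fixes N* = (predator death rate)/(NC coefficient) — independent of the other coefficients.
With the change, N* = 0.704/0.00278 = 253; it rises from 170.

N* ≈ 253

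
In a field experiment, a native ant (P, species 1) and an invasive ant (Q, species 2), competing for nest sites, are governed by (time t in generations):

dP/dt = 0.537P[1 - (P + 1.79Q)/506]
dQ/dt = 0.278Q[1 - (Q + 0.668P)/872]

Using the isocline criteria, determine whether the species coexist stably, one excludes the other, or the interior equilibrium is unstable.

species 2 excludes species 1

Compare the nullcline intercepts: K1/α12 = 506/1.79 = 283 < K2 = 872; K2/α21 = 872/0.668 = 1310 > K1 = 506.
Since the inequalities point opposite ways, species 2 can invade but species 1 cannot.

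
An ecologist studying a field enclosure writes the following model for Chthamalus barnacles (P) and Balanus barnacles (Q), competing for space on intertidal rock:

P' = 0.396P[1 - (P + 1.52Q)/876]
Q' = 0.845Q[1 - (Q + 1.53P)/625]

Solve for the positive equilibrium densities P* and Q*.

P* ≈ 55.8, Q* ≈ 540

Setting both brackets to zero gives the nullclines P + 1.52Q = 876 and 1.53P + Q = 625.
Substituting Q = 625 - 1.53P into the first: P(1 - 1.52·1.53) = 876 - 1.52·625.
So P* = -74/-1.33 = 55.8, and then Q* = 625 - 1.53·55.8 = 540.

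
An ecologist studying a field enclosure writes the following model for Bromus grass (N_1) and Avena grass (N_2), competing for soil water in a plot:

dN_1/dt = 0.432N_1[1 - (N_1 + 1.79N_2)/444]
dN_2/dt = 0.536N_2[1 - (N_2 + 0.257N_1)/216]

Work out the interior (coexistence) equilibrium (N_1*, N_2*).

Setting both brackets to zero gives the nullclines N_1 + 1.79N_2 = 444 and 0.257N_1 + N_2 = 216.
Substituting N_2 = 216 - 0.257N_1 into the first: N_1(1 - 1.79·0.257) = 444 - 1.79·216.
So N_1* = 57.4/0.54 = 106, and then N_2* = 216 - 0.257·106 = 189.

N_1* ≈ 106, N_2* ≈ 189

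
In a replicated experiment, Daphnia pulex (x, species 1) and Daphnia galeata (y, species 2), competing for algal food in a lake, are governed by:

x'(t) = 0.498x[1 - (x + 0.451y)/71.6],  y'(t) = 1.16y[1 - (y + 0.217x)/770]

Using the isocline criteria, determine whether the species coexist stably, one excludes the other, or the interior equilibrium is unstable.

Compare the nullcline intercepts: K1/α12 = 71.6/0.451 = 159 < K2 = 770; K2/α21 = 770/0.217 = 3550 > K1 = 71.6.
Since the inequalities point opposite ways, species 2 can invade but species 1 cannot.

species 2 excludes species 1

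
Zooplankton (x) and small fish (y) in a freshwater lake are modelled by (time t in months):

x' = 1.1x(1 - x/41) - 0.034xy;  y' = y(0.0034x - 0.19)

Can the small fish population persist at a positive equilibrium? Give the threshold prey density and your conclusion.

The predator equation gives dy/dt > 0 only when x > 0.19/0.0034 = 55.9.
Without the predator, x → K = 41. Since 41 < 55.9, the predator cannot invade.

Threshold x = 55.9; K < 55.9, so no, the predator goes extinct.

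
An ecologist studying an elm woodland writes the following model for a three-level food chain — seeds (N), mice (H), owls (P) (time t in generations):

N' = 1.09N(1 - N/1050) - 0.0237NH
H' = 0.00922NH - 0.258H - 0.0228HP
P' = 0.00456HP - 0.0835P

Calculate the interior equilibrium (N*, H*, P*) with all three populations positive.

N* ≈ 632, H* ≈ 18.3, P* ≈ 244

From dP/dt = 0: 0.00456H* = 0.0835, so H* = 18.3.
From dN/dt = 0: 1.09(1 - N*/1050) = 0.0237·18.3, giving N* = 1050·(1 - 0.398) = 632.
From dH/dt = 0: 0.00922·632 - 0.258 = 0.0228P*, so P* = 5.57/0.0228 = 244.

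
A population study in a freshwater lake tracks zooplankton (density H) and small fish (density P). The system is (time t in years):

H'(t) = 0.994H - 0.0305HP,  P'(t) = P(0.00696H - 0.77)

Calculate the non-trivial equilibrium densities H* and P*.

Set dP/dt = 0 with P > 0: 0.00696H - 0.77 = 0, so H* = 0.77/0.00696 = 111.
Set dH/dt = 0 with H > 0: 0.994 - 0.0305P = 0, so P* = 0.994/0.0305 = 32.6.

H* ≈ 111, P* ≈ 32.6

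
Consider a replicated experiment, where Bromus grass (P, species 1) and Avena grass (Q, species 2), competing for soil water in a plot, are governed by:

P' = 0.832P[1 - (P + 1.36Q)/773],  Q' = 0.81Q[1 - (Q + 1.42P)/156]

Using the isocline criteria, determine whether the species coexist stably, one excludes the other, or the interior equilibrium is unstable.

species 1 excludes species 2

Compare the nullcline intercepts: K1/α12 = 773/1.36 = 568 > K2 = 156; K2/α21 = 156/1.42 = 110 < K1 = 773.
Since the inequalities point opposite ways, species 1 can invade but species 2 cannot.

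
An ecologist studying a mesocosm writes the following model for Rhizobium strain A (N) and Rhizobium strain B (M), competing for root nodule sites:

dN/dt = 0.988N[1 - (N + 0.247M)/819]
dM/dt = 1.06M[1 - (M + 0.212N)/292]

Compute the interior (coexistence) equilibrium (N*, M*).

Setting both brackets to zero gives the nullclines N + 0.247M = 819 and 0.212N + M = 292.
Substituting M = 292 - 0.212N into the first: N(1 - 0.247·0.212) = 819 - 0.247·292.
So N* = 747/0.948 = 788, and then M* = 292 - 0.212·788 = 125.

N* ≈ 788, M* ≈ 125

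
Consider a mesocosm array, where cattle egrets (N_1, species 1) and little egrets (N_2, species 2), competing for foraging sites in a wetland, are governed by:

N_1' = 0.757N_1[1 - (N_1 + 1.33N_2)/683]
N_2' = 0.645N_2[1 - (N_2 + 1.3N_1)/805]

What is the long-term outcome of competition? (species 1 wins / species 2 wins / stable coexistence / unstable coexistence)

unstable coexistence (outcome depends on initial conditions)

Compare the nullcline intercepts: K1/α12 = 683/1.33 = 514 < K2 = 805; K2/α21 = 805/1.3 = 619 < K1 = 683.
Since both are reversed, neither can invade when rare; the interior point is a saddle.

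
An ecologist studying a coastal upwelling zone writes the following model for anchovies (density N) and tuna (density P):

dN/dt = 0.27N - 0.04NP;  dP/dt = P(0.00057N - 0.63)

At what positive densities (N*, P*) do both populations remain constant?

Set dP/dt = 0 with P > 0: 0.00057N - 0.63 = 0, so N* = 0.63/0.00057 = 1110.
Set dN/dt = 0 with N > 0: 0.27 - 0.04P = 0, so P* = 0.27/0.04 = 6.75.

N* ≈ 1110, P* ≈ 6.75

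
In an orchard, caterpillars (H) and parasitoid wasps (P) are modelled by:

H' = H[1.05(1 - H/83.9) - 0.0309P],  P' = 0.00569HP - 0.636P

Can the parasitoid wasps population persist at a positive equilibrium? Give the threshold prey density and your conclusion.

The predator equation gives dP/dt > 0 only when H > 0.636/0.00569 = 112.
Without the predator, H → K = 83.9. Since 83.9 < 112, the predator cannot invade.

Threshold H = 112; K < 112, so no, the predator goes extinct.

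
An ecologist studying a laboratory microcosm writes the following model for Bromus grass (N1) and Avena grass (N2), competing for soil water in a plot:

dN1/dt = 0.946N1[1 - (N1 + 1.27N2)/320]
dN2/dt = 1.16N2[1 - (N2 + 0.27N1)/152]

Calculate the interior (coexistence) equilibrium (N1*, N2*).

N1* ≈ 193, N2* ≈ 99.8

Setting both brackets to zero gives the nullclines N1 + 1.27N2 = 320 and 0.27N1 + N2 = 152.
Substituting N2 = 152 - 0.27N1 into the first: N1(1 - 1.27·0.27) = 320 - 1.27·152.
So N1* = 127/0.657 = 193, and then N2* = 152 - 0.27·193 = 99.8.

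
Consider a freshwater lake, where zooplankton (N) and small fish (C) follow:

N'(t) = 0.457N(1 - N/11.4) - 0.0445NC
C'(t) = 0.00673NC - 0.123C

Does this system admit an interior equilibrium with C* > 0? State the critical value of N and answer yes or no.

The predator equation gives dC/dt > 0 only when N > 0.123/0.00673 = 18.3.
Without the predator, N → K = 11.4. Since 11.4 < 18.3, the predator cannot invade.

Threshold N = 18.3; K < 18.3, so no, the predator goes extinct.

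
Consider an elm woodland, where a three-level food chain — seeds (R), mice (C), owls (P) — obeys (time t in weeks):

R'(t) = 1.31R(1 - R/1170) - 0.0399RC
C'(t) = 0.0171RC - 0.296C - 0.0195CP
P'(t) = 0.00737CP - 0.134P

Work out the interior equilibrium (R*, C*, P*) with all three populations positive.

R* ≈ 522, C* ≈ 18.2, P* ≈ 443

From dP/dt = 0: 0.00737C* = 0.134, so C* = 18.2.
From dR/dt = 0: 1.31(1 - R*/1170) = 0.0399·18.2, giving R* = 1170·(1 - 0.554) = 522.
From dC/dt = 0: 0.0171·522 - 0.296 = 0.0195P*, so P* = 8.63/0.0195 = 443.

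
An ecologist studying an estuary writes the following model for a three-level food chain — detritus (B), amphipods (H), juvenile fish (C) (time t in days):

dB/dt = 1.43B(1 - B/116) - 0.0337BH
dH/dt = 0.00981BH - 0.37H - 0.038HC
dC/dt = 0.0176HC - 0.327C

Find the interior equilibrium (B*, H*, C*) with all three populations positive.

From dC/dt = 0: 0.0176H* = 0.327, so H* = 18.6.
From dB/dt = 0: 1.43(1 - B*/116) = 0.0337·18.6, giving B* = 116·(1 - 0.438) = 65.2.
From dH/dt = 0: 0.00981·65.2 - 0.37 = 0.038C*, so C* = 0.27/0.038 = 7.1.

B* ≈ 65.2, H* ≈ 18.6, C* ≈ 7.1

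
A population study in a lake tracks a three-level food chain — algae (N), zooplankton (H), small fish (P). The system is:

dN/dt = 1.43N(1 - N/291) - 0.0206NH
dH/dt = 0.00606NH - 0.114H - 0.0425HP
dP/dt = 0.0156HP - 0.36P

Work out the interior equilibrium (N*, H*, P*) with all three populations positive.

From dP/dt = 0: 0.0156H* = 0.36, so H* = 23.1.
From dN/dt = 0: 1.43(1 - N*/291) = 0.0206·23.1, giving N* = 291·(1 - 0.332) = 194.
From dH/dt = 0: 0.00606·194 - 0.114 = 0.0425P*, so P* = 1.06/0.0425 = 25.

N* ≈ 194, H* ≈ 23.1, P* ≈ 25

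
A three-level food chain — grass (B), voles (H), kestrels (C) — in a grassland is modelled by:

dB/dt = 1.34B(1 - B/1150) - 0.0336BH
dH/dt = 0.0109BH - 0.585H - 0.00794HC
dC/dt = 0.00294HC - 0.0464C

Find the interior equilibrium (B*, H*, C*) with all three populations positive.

From dC/dt = 0: 0.00294H* = 0.0464, so H* = 15.8.
From dB/dt = 0: 1.34(1 - B*/1150) = 0.0336·15.8, giving B* = 1150·(1 - 0.396) = 695.
From dH/dt = 0: 0.0109·695 - 0.585 = 0.00794C*, so C* = 6.99/0.00794 = 880.

B* ≈ 695, H* ≈ 15.8, C* ≈ 880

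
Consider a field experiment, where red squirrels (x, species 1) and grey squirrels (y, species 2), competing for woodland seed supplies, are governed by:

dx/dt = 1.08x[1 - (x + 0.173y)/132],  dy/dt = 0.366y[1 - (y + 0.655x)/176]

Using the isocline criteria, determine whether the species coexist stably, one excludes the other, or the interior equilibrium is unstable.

stable coexistence

Compare the nullcline intercepts: K1/α12 = 132/0.173 = 763 > K2 = 176; K2/α21 = 176/0.655 = 269 > K1 = 132.
Since both inequalities hold, each species can invade when rare, so the interior equilibrium is stable.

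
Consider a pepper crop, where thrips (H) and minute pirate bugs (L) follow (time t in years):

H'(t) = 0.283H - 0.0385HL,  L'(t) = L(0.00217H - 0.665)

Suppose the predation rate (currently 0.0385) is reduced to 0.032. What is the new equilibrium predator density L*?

L* ≈ 8.84

At the interior fixed point, setting dH/dt = 0 with H > 0 fixes L* = (prey growth rate)/(HL coefficient) — independent of the other coefficients.
With the change, L* = 0.283/0.032 = 8.84; it rises from 7.35.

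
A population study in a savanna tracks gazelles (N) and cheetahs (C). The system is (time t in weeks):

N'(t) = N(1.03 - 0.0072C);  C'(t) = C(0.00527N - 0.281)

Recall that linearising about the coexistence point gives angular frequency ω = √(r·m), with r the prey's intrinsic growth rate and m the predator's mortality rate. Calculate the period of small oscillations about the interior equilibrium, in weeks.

T ≈ 11.7 weeks

Here r = 1.03 and m = 0.281, so r·m = 0.289.
ω = √0.289 = 0.538 per week, hence T = 2π/ω ≈ 11.7 weeks.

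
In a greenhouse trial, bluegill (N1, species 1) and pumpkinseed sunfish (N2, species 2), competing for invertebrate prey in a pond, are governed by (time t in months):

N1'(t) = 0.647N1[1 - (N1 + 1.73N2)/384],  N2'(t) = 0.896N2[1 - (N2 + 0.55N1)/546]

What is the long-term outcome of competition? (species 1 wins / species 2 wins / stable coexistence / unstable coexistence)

species 2 excludes species 1

Compare the nullcline intercepts: K1/α12 = 384/1.73 = 222 < K2 = 546; K2/α21 = 546/0.55 = 993 > K1 = 384.
Since the inequalities point opposite ways, species 2 can invade but species 1 cannot.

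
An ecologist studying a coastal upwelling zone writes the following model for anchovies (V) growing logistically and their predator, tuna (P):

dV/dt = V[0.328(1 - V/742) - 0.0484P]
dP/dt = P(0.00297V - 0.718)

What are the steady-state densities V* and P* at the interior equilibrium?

From dP/dt = 0 with P > 0: 0.00297V* = 0.718, so V* = 242.
Substitute into dV/dt = 0: 0.328(1 - 242/742) = 0.0484P*.
The bracket is 0.674, giving P* = 0.221/0.0484 = 4.57.

V* ≈ 242, P* ≈ 4.57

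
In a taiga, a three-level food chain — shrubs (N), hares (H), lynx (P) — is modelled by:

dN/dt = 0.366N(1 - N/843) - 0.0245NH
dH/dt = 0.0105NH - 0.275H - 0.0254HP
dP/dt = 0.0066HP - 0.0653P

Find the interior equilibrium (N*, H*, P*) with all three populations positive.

N* ≈ 285, H* ≈ 9.89, P* ≈ 107

From dP/dt = 0: 0.0066H* = 0.0653, so H* = 9.89.
From dN/dt = 0: 0.366(1 - N*/843) = 0.0245·9.89, giving N* = 843·(1 - 0.662) = 285.
From dH/dt = 0: 0.0105·285 - 0.275 = 0.0254P*, so P* = 2.71/0.0254 = 107.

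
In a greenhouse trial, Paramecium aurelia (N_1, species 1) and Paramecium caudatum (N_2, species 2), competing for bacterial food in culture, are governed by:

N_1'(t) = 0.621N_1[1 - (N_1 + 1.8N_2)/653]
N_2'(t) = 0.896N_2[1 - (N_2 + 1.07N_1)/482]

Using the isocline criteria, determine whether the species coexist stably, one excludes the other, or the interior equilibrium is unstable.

Compare the nullcline intercepts: K1/α12 = 653/1.8 = 363 < K2 = 482; K2/α21 = 482/1.07 = 450 < K1 = 653.
Since both are reversed, neither can invade when rare; the interior point is a saddle.

unstable coexistence (outcome depends on initial conditions)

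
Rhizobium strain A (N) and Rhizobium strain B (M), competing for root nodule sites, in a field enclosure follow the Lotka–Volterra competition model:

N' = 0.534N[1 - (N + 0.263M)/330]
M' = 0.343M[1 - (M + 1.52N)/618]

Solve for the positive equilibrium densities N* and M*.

Setting both brackets to zero gives the nullclines N + 0.263M = 330 and 1.52N + M = 618.
Substituting M = 618 - 1.52N into the first: N(1 - 0.263·1.52) = 330 - 0.263·618.
So N* = 167/0.6 = 279, and then M* = 618 - 1.52·279 = 194.

N* ≈ 279, M* ≈ 194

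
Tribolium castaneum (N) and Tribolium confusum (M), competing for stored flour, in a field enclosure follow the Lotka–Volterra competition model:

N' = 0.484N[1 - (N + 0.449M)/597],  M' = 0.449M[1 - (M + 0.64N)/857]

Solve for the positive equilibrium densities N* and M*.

Setting both brackets to zero gives the nullclines N + 0.449M = 597 and 0.64N + M = 857.
Substituting M = 857 - 0.64N into the first: N(1 - 0.449·0.64) = 597 - 0.449·857.
So N* = 212/0.713 = 298, and then M* = 857 - 0.64·298 = 666.

N* ≈ 298, M* ≈ 666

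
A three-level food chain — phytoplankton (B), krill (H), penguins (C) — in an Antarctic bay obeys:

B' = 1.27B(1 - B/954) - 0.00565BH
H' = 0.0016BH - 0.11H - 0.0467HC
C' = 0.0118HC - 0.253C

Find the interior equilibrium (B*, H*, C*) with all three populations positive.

B* ≈ 863, H* ≈ 21.4, C* ≈ 27.2

From dC/dt = 0: 0.0118H* = 0.253, so H* = 21.4.
From dB/dt = 0: 1.27(1 - B*/954) = 0.00565·21.4, giving B* = 954·(1 - 0.0954) = 863.
From dH/dt = 0: 0.0016·863 - 0.11 = 0.0467C*, so C* = 1.27/0.0467 = 27.2.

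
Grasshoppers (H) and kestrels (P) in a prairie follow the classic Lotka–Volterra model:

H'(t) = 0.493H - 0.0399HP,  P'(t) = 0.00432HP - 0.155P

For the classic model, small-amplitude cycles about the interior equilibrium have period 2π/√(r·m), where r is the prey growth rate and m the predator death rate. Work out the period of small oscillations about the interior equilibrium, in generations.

Here r = 0.493 and m = 0.155, so r·m = 0.0764.
ω = √0.0764 = 0.276 per generation, hence T = 2π/ω ≈ 22.7 generations.

T ≈ 22.7 generations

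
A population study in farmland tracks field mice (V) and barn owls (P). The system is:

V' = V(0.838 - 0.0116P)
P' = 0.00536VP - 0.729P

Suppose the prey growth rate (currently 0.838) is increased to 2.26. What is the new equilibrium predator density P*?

At the interior fixed point, setting dV/dt = 0 with V > 0 fixes P* = (prey growth rate)/(VP coefficient) — independent of the other coefficients.
With the change, P* = 2.26/0.0116 = 195; it rises from 72.2.

P* ≈ 195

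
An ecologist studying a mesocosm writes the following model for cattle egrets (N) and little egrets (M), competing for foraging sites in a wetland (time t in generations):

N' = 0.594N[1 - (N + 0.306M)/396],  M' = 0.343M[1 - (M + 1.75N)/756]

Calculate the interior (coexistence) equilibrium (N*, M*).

N* ≈ 354, M* ≈ 136

Setting both brackets to zero gives the nullclines N + 0.306M = 396 and 1.75N + M = 756.
Substituting M = 756 - 1.75N into the first: N(1 - 0.306·1.75) = 396 - 0.306·756.
So N* = 165/0.465 = 354, and then M* = 756 - 1.75·354 = 136.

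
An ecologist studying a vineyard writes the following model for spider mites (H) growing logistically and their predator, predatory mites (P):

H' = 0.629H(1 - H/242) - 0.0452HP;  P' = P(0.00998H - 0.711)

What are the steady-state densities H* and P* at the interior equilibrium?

H* ≈ 71.2, P* ≈ 9.82

From dP/dt = 0 with P > 0: 0.00998H* = 0.711, so H* = 71.2.
Substitute into dH/dt = 0: 0.629(1 - 71.2/242) = 0.0452P*.
The bracket is 0.706, giving P* = 0.444/0.0452 = 9.82.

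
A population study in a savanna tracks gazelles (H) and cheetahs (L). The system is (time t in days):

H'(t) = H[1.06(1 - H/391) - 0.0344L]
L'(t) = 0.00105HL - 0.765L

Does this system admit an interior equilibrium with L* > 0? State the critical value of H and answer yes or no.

The predator equation gives dL/dt > 0 only when H > 0.765/0.00105 = 729.
Without the predator, H → K = 391. Since 391 < 729, the predator cannot invade.

Threshold H = 729; K < 729, so no, the predator goes extinct.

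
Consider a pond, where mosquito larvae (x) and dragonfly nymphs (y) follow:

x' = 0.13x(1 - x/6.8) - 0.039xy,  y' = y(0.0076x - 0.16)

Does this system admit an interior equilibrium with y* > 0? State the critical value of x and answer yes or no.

The predator equation gives dy/dt > 0 only when x > 0.16/0.0076 = 21.1.
Without the predator, x → K = 6.8. Since 6.8 < 21.1, the predator cannot invade.

Threshold x = 21.1; K < 21.1, so no, the predator goes extinct.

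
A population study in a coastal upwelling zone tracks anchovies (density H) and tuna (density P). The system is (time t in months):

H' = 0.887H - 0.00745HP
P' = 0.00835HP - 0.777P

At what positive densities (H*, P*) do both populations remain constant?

Set dP/dt = 0 with P > 0: 0.00835H - 0.777 = 0, so H* = 0.777/0.00835 = 93.1.
Set dH/dt = 0 with H > 0: 0.887 - 0.00745P = 0, so P* = 0.887/0.00745 = 119.

H* ≈ 93.1, P* ≈ 119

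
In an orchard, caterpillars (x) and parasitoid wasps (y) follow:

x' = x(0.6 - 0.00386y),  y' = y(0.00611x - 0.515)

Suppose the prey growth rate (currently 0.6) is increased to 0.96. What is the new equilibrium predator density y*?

y* ≈ 249

At the interior fixed point, setting dx/dt = 0 with x > 0 fixes y* = (prey growth rate)/(xy coefficient) — independent of the other coefficients.
With the change, y* = 0.96/0.00386 = 249; it rises from 155.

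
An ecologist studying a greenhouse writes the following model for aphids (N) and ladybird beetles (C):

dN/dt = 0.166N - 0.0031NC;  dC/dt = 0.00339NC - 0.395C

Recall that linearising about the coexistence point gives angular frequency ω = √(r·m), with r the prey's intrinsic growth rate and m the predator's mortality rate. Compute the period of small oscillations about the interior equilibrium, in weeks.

T ≈ 24.5 weeks

Here r = 0.166 and m = 0.395, so r·m = 0.0656.
ω = √0.0656 = 0.256 per week, hence T = 2π/ω ≈ 24.5 weeks.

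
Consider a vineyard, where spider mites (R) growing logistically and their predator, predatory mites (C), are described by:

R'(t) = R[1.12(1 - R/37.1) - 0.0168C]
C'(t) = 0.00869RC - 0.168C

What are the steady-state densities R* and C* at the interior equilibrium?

From dC/dt = 0 with C > 0: 0.00869R* = 0.168, so R* = 19.3.
Substitute into dR/dt = 0: 1.12(1 - 19.3/37.1) = 0.0168C*.
The bracket is 0.479, giving C* = 0.536/0.0168 = 31.9.

R* ≈ 19.3, C* ≈ 31.9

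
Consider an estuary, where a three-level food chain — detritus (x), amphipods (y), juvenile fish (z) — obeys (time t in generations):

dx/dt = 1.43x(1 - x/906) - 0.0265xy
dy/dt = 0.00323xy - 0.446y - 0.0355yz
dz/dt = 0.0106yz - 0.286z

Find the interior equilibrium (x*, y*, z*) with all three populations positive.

From dz/dt = 0: 0.0106y* = 0.286, so y* = 27.
From dx/dt = 0: 1.43(1 - x*/906) = 0.0265·27, giving x* = 906·(1 - 0.5) = 453.
From dy/dt = 0: 0.00323·453 - 0.446 = 0.0355z*, so z* = 1.02/0.0355 = 28.7.

x* ≈ 453, y* ≈ 27, z* ≈ 28.7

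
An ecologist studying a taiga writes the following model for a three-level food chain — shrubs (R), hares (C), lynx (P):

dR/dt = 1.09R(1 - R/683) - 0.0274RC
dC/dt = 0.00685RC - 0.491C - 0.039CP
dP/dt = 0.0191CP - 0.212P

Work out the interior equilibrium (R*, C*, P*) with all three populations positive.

R* ≈ 492, C* ≈ 11.1, P* ≈ 73.9

From dP/dt = 0: 0.0191C* = 0.212, so C* = 11.1.
From dR/dt = 0: 1.09(1 - R*/683) = 0.0274·11.1, giving R* = 683·(1 - 0.279) = 492.
From dC/dt = 0: 0.00685·492 - 0.491 = 0.039P*, so P* = 2.88/0.039 = 73.9.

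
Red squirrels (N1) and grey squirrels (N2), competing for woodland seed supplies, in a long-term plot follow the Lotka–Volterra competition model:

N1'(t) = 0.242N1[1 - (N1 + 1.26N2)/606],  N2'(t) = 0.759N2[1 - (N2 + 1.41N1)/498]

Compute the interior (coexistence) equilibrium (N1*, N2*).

N1* ≈ 27.7, N2* ≈ 459

Setting both brackets to zero gives the nullclines N1 + 1.26N2 = 606 and 1.41N1 + N2 = 498.
Substituting N2 = 498 - 1.41N1 into the first: N1(1 - 1.26·1.41) = 606 - 1.26·498.
So N1* = -21.5/-0.777 = 27.7, and then N2* = 498 - 1.41·27.7 = 459.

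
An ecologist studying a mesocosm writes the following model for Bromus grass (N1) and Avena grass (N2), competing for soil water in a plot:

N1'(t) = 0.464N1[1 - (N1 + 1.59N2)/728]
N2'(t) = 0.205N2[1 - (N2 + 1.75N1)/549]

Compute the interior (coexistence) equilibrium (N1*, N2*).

N1* ≈ 81.3, N2* ≈ 407

Setting both brackets to zero gives the nullclines N1 + 1.59N2 = 728 and 1.75N1 + N2 = 549.
Substituting N2 = 549 - 1.75N1 into the first: N1(1 - 1.59·1.75) = 728 - 1.59·549.
So N1* = -145/-1.78 = 81.3, and then N2* = 549 - 1.75·81.3 = 407.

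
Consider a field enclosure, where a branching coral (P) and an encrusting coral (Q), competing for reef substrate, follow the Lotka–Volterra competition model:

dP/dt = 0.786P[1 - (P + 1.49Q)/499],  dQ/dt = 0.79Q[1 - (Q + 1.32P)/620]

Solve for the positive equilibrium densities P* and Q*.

Setting both brackets to zero gives the nullclines P + 1.49Q = 499 and 1.32P + Q = 620.
Substituting Q = 620 - 1.32P into the first: P(1 - 1.49·1.32) = 499 - 1.49·620.
So P* = -425/-0.967 = 439, and then Q* = 620 - 1.32·439 = 40.

P* ≈ 439, Q* ≈ 40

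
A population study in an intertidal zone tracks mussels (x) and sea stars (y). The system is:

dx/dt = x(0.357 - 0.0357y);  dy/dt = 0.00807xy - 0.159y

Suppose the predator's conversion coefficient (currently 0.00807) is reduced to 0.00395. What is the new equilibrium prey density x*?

At the interior fixed point, setting dy/dt = 0 with y > 0 fixes x* = (predator death rate)/(xy coefficient) — independent of the other coefficients.
With the change, x* = 0.159/0.00395 = 40.3; it rises from 19.7.

x* ≈ 40.3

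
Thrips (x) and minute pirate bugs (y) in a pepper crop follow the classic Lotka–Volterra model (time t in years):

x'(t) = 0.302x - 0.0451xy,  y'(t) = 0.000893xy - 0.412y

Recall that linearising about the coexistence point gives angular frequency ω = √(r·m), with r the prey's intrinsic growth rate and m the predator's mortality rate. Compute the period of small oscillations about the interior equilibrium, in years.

Here r = 0.302 and m = 0.412, so r·m = 0.124.
ω = √0.124 = 0.353 per year, hence T = 2π/ω ≈ 17.8 years.

T ≈ 17.8 years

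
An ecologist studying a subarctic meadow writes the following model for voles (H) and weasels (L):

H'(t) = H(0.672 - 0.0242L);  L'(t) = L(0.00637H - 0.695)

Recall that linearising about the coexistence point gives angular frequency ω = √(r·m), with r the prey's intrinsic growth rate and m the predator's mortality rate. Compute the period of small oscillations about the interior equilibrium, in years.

Here r = 0.672 and m = 0.695, so r·m = 0.467.
ω = √0.467 = 0.683 per year, hence T = 2π/ω ≈ 9.19 years.

T ≈ 9.19 years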